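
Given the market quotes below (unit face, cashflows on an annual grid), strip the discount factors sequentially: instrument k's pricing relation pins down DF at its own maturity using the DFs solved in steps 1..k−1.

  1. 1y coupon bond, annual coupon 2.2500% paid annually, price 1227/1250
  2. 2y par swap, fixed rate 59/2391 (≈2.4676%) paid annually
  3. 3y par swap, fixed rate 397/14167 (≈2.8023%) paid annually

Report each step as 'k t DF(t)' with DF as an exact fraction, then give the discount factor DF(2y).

step 1 [1y] bond c/1=9/400: DF=(1227/1250 − 9/400·(0))/(1+9/400) = 24/25 ≈ 0.960000
step 2 [2y] swap r/1=59/2391: DF=(1 − 59/2391·(0.960000))/(1+59/2391) = 1191/1250 ≈ 0.952800
step 3 [3y] swap r/1=397/14167: DF=(1 − 397/14167·(0.960000+0.952800))/(1+397/14167) = 4603/5000 ≈ 0.920600

1 1 24/25
2 2 1191/1250
3 3 4603/5000
DF(2y) = 1191/1250 ≈ 0.952800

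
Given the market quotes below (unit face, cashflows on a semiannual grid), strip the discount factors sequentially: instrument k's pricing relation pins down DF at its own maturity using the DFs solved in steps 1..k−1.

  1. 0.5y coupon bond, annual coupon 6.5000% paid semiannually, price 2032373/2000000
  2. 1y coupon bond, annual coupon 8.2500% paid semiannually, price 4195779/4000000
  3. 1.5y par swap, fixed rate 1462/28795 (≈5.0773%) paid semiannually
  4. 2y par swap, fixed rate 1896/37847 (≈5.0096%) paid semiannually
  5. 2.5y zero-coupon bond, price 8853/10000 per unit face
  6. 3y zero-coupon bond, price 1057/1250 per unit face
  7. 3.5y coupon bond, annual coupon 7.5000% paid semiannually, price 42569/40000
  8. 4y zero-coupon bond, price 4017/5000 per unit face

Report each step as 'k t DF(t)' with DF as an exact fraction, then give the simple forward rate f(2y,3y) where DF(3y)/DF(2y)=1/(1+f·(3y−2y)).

step 1 [0.5y] bond c/2=13/400: DF=(2032373/2000000 − 13/400·(0))/(1+13/400) = 4921/5000 ≈ 0.984200
step 2 [1y] bond c/2=33/800: DF=(4195779/4000000 − 33/800·(0.984200))/(1+33/800) = 2421/2500 ≈ 0.968400
step 3 [1.5y] swap r/2=731/28795: DF=(1 − 731/28795·(0.984200+0.968400))/(1+731/28795) = 9269/10000 ≈ 0.926900
step 4 [2y] swap r/2=948/37847: DF=(1 − 948/37847·(0.984200+0.968400+0.926900))/(1+948/37847) = 2263/2500 ≈ 0.905200
step 5 [2.5y] zero: DF = P = 8853/10000 ≈ 0.885300
step 6 [3y] zero: DF = P = 1057/1250 ≈ 0.845600
step 7 [3.5y] bond c/2=3/80: DF=(42569/40000 − 3/80·(0.984200+0.968400+0.926900+0.905200+0.885300+0.845600))/(1+3/80) = 1033/1250 ≈ 0.826400
step 8 [4y] zero: DF = P = 4017/5000 ≈ 0.803400

1 1/2 4921/5000
2 1 2421/2500
3 3/2 9269/10000
4 2 2263/2500
5 5/2 8853/10000
6 3 1057/1250
7 7/2 1033/1250
8 4 4017/5000
f(2y,3y) = ((2263/2500)/(1057/1250) − 1)/(1) = 149/2114 ≈ 7.0482%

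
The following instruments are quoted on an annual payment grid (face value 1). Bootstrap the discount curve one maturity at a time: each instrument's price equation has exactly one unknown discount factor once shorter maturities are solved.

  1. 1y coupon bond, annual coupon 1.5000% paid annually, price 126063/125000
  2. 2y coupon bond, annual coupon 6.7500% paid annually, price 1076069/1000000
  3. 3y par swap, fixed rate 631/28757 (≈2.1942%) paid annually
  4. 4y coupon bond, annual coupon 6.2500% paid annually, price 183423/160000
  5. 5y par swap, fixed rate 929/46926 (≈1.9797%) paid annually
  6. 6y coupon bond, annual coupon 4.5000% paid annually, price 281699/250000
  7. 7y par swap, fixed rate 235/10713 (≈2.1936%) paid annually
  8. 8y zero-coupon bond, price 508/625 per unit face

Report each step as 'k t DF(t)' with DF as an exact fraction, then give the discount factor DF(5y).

step 1 [1y] bond c/1=3/200: DF=(126063/125000 − 3/200·(0))/(1+3/200) = 621/625 ≈ 0.993600
step 2 [2y] bond c/1=27/400: DF=(1076069/1000000 − 27/400·(0.993600))/(1+27/400) = 2363/2500 ≈ 0.945200
step 3 [3y] swap r/1=631/28757: DF=(1 − 631/28757·(0.993600+0.945200))/(1+631/28757) = 9369/10000 ≈ 0.936900
step 4 [4y] bond c/1=1/16: DF=(183423/160000 − 1/16·(0.993600+0.945200+0.936900))/(1+1/16) = 4549/5000 ≈ 0.909800
step 5 [5y] swap r/1=929/46926: DF=(1 − 929/46926·(0.993600+0.945200+0.936900+0.909800))/(1+929/46926) = 9071/10000 ≈ 0.907100
step 6 [6y] bond c/1=9/200: DF=(281699/250000 − 9/200·(0.993600+0.945200+0.936900+0.909800+0.907100))/(1+9/200) = 4381/5000 ≈ 0.876200
step 7 [7y] swap r/1=235/10713: DF=(1 − 235/10713·(0.993600+0.945200+0.936900+0.909800+0.907100+0.876200))/(1+235/10713) = 859/1000 ≈ 0.859000
step 8 [8y] zero: DF = P = 508/625 ≈ 0.812800

1 1 621/625
2 2 2363/2500
3 3 9369/10000
4 4 4549/5000
5 5 9071/10000
6 6 4381/5000
7 7 859/1000
8 8 508/625
DF(5y) = 9071/10000 ≈ 0.907100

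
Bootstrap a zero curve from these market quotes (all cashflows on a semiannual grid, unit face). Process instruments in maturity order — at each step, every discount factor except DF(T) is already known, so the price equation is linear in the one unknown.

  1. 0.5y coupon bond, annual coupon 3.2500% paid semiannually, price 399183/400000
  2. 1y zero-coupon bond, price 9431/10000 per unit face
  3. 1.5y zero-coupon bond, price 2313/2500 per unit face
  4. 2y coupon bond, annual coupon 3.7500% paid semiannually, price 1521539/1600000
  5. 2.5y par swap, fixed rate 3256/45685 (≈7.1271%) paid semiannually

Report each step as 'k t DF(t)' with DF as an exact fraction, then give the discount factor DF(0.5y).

1 1/2 491/500
2 1 9431/10000
3 3/2 2313/2500
4 2 881/1000
5 5/2 2093/2500
DF(0.5y) = 491/500 ≈ 0.982000

step 1 [0.5y] bond c/2=13/800: DF=(399183/400000 − 13/800·(0))/(1+13/800) = 491/500 ≈ 0.982000
step 2 [1y] zero: DF = P = 9431/10000 ≈ 0.943100
step 3 [1.5y] zero: DF = P = 2313/2500 ≈ 0.925200
step 4 [2y] bond c/2=3/160: DF=(1521539/1600000 − 3/160·(0.982000+0.943100+0.925200))/(1+3/160) = 881/1000 ≈ 0.881000
step 5 [2.5y] swap r/2=1628/45685: DF=(1 − 1628/45685·(0.982000+0.943100+0.925200+0.881000))/(1+1628/45685) = 2093/2500 ≈ 0.837200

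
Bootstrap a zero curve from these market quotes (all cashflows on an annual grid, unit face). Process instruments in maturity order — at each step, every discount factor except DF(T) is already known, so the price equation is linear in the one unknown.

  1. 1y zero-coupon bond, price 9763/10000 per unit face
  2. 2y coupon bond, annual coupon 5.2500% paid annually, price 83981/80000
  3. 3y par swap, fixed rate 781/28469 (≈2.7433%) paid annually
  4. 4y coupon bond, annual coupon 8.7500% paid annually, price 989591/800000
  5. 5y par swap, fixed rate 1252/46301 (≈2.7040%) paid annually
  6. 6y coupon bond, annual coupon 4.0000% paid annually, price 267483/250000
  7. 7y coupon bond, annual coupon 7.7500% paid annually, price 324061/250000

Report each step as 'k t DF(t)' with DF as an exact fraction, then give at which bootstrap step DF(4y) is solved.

step 1 [1y] zero: DF = P = 9763/10000 ≈ 0.976300
step 2 [2y] bond c/1=21/400: DF=(83981/80000 − 21/400·(0.976300))/(1+21/400) = 9487/10000 ≈ 0.948700
step 3 [3y] swap r/1=781/28469: DF=(1 − 781/28469·(0.976300+0.948700))/(1+781/28469) = 9219/10000 ≈ 0.921900
step 4 [4y] bond c/1=7/80: DF=(989591/800000 − 7/80·(0.976300+0.948700+0.921900))/(1+7/80) = 2271/2500 ≈ 0.908400
step 5 [5y] swap r/1=1252/46301: DF=(1 − 1252/46301·(0.976300+0.948700+0.921900+0.908400))/(1+1252/46301) = 2187/2500 ≈ 0.874800
step 6 [6y] bond c/1=1/25: DF=(267483/250000 − 1/25·(0.976300+0.948700+0.921900+0.908400+0.874800))/(1+1/25) = 8507/10000 ≈ 0.850700
step 7 [7y] bond c/1=31/400: DF=(324061/250000 − 31/400·(0.976300+0.948700+0.921900+0.908400+0.874800+0.850700))/(1+31/400) = 1011/1250 ≈ 0.808800

1 1 9763/10000
2 2 9487/10000
3 3 9219/10000
4 4 2271/2500
5 5 2187/2500
6 6 8507/10000
7 7 1011/1250
DF(4y) is solved at step 4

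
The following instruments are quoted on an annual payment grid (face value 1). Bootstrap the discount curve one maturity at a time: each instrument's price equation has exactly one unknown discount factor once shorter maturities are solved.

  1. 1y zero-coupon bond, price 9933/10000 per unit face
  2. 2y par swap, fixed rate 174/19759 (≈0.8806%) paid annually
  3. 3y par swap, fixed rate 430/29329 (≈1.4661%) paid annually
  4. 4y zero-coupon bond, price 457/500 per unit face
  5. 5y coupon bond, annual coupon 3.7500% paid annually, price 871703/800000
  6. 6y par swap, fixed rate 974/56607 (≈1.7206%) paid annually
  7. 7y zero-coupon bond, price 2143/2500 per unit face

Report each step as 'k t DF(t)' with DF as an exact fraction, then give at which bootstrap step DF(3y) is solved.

1 1 9933/10000
2 2 4913/5000
3 3 957/1000
4 4 457/500
5 5 1139/1250
6 6 4513/5000
7 7 2143/2500
DF(3y) is solved at step 3

step 1 [1y] zero: DF = P = 9933/10000 ≈ 0.993300
step 2 [2y] swap r/1=174/19759: DF=(1 − 174/19759·(0.993300))/(1+174/19759) = 4913/5000 ≈ 0.982600
step 3 [3y] swap r/1=430/29329: DF=(1 − 430/29329·(0.993300+0.982600))/(1+430/29329) = 957/1000 ≈ 0.957000
step 4 [4y] zero: DF = P = 457/500 ≈ 0.914000
step 5 [5y] bond c/1=3/80: DF=(871703/800000 − 3/80·(0.993300+0.982600+0.957000+0.914000))/(1+3/80) = 1139/1250 ≈ 0.911200
step 6 [6y] swap r/1=974/56607: DF=(1 − 974/56607·(0.993300+0.982600+0.957000+0.914000+0.911200))/(1+974/56607) = 4513/5000 ≈ 0.902600
step 7 [7y] zero: DF = P = 2143/2500 ≈ 0.857200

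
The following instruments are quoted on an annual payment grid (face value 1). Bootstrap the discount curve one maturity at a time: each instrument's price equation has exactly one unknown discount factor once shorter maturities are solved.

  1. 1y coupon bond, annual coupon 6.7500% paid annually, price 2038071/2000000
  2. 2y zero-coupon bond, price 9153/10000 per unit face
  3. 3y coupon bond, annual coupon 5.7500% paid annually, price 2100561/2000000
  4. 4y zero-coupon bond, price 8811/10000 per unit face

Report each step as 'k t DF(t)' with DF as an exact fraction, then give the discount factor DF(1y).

step 1 [1y] bond c/1=27/400: DF=(2038071/2000000 − 27/400·(0))/(1+27/400) = 4773/5000 ≈ 0.954600
step 2 [2y] zero: DF = P = 9153/10000 ≈ 0.915300
step 3 [3y] bond c/1=23/400: DF=(2100561/2000000 − 23/400·(0.954600+0.915300))/(1+23/400) = 1783/2000 ≈ 0.891500
step 4 [4y] zero: DF = P = 8811/10000 ≈ 0.881100

1 1 4773/5000
2 2 9153/10000
3 3 1783/2000
4 4 8811/10000
DF(1y) = 4773/5000 ≈ 0.954600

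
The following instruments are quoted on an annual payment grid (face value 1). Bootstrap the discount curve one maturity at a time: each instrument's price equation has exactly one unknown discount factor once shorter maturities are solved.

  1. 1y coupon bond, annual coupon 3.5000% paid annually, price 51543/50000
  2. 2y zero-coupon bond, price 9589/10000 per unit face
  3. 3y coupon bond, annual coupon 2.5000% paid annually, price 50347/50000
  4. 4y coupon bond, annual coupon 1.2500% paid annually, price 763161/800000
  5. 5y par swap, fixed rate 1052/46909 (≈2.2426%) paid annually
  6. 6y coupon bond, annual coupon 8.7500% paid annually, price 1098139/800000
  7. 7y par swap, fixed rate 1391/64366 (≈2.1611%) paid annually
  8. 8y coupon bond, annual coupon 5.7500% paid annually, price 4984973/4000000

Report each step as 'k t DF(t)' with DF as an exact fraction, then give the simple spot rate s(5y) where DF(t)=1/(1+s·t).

step 1 [1y] bond c/1=7/200: DF=(51543/50000 − 7/200·(0))/(1+7/200) = 249/250 ≈ 0.996000
step 2 [2y] zero: DF = P = 9589/10000 ≈ 0.958900
step 3 [3y] bond c/1=1/40: DF=(50347/50000 − 1/40·(0.996000+0.958900))/(1+1/40) = 9347/10000 ≈ 0.934700
step 4 [4y] bond c/1=1/80: DF=(763161/800000 − 1/80·(0.996000+0.958900+0.934700))/(1+1/80) = 1813/2000 ≈ 0.906500
step 5 [5y] swap r/1=1052/46909: DF=(1 − 1052/46909·(0.996000+0.958900+0.934700+0.906500))/(1+1052/46909) = 2237/2500 ≈ 0.894800
step 6 [6y] bond c/1=7/80: DF=(1098139/800000 − 7/80·(0.996000+0.958900+0.934700+0.906500+0.894800))/(1+7/80) = 553/625 ≈ 0.884800
step 7 [7y] swap r/1=1391/64366: DF=(1 − 1391/64366·(0.996000+0.958900+0.934700+0.906500+0.894800+0.884800))/(1+1391/64366) = 8609/10000 ≈ 0.860900
step 8 [8y] bond c/1=23/400: DF=(4984973/4000000 − 23/400·(0.996000+0.958900+0.934700+0.906500+0.894800+0.884800+0.860900))/(1+23/400) = 1657/2000 ≈ 0.828500

1 1 249/250
2 2 9589/10000
3 3 9347/10000
4 4 1813/2000
5 5 2237/2500
6 6 553/625
7 7 8609/10000
8 8 1657/2000
s(5y) = (1/(2237/2500) − 1)/(5) = 263/11185 ≈ 2.3514%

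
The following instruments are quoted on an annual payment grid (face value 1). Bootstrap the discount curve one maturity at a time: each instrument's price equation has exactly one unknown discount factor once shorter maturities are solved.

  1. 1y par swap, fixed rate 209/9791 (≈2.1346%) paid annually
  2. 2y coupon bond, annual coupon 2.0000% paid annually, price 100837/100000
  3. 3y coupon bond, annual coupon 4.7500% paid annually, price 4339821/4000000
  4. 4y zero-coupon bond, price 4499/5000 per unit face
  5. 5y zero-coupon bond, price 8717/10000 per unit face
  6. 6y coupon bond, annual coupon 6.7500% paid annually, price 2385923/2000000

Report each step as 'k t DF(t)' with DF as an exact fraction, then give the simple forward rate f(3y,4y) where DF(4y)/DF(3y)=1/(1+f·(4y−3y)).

step 1 [1y] swap r/1=209/9791: DF=(1 − 209/9791·(0))/(1+209/9791) = 9791/10000 ≈ 0.979100
step 2 [2y] bond c/1=1/50: DF=(100837/100000 − 1/50·(0.979100))/(1+1/50) = 4847/5000 ≈ 0.969400
step 3 [3y] bond c/1=19/400: DF=(4339821/4000000 − 19/400·(0.979100+0.969400))/(1+19/400) = 4737/5000 ≈ 0.947400
step 4 [4y] zero: DF = P = 4499/5000 ≈ 0.899800
step 5 [5y] zero: DF = P = 8717/10000 ≈ 0.871700
step 6 [6y] bond c/1=27/400: DF=(2385923/2000000 − 27/400·(0.979100+0.969400+0.947400+0.899800+0.871700))/(1+27/400) = 514/625 ≈ 0.822400

1 1 9791/10000
2 2 4847/5000
3 3 4737/5000
4 4 4499/5000
5 5 8717/10000
6 6 514/625
f(3y,4y) = ((4737/5000)/(4499/5000) − 1)/(1) = 238/4499 ≈ 5.2901%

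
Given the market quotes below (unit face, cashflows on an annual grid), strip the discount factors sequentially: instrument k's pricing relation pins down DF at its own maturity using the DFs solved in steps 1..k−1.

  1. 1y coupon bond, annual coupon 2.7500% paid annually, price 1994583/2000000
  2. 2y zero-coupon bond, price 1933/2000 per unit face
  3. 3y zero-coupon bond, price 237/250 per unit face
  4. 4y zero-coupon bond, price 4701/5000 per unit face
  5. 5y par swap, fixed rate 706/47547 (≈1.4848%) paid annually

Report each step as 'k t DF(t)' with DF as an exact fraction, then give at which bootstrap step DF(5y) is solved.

step 1 [1y] bond c/1=11/400: DF=(1994583/2000000 − 11/400·(0))/(1+11/400) = 4853/5000 ≈ 0.970600
step 2 [2y] zero: DF = P = 1933/2000 ≈ 0.966500
step 3 [3y] zero: DF = P = 237/250 ≈ 0.948000
step 4 [4y] zero: DF = P = 4701/5000 ≈ 0.940200
step 5 [5y] swap r/1=706/47547: DF=(1 − 706/47547·(0.970600+0.966500+0.948000+0.940200))/(1+706/47547) = 4647/5000 ≈ 0.929400

1 1 4853/5000
2 2 1933/2000
3 3 237/250
4 4 4701/5000
5 5 4647/5000
DF(5y) is solved at step 5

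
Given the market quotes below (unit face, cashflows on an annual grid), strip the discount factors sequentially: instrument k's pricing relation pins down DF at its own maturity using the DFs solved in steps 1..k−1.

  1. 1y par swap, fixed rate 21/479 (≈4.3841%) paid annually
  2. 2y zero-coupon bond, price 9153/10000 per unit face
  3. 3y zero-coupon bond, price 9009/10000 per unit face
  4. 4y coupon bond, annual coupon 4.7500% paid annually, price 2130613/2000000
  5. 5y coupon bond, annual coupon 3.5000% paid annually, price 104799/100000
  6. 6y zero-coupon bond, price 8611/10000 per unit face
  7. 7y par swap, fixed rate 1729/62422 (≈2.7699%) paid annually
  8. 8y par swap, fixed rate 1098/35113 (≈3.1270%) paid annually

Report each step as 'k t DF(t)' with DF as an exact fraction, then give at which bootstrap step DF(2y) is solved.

step 1 [1y] swap r/1=21/479: DF=(1 − 21/479·(0))/(1+21/479) = 479/500 ≈ 0.958000
step 2 [2y] zero: DF = P = 9153/10000 ≈ 0.915300
step 3 [3y] zero: DF = P = 9009/10000 ≈ 0.900900
step 4 [4y] bond c/1=19/400: DF=(2130613/2000000 − 19/400·(0.958000+0.915300+0.900900))/(1+19/400) = 557/625 ≈ 0.891200
step 5 [5y] bond c/1=7/200: DF=(104799/100000 − 7/200·(0.958000+0.915300+0.900900+0.891200))/(1+7/200) = 4443/5000 ≈ 0.888600
step 6 [6y] zero: DF = P = 8611/10000 ≈ 0.861100
step 7 [7y] swap r/1=1729/62422: DF=(1 − 1729/62422·(0.958000+0.915300+0.900900+0.891200+0.888600+0.861100))/(1+1729/62422) = 8271/10000 ≈ 0.827100
step 8 [8y] swap r/1=1098/35113: DF=(1 − 1098/35113·(0.958000+0.915300+0.900900+0.891200+0.888600+0.861100+0.827100))/(1+1098/35113) = 1951/2500 ≈ 0.780400

1 1 479/500
2 2 9153/10000
3 3 9009/10000
4 4 557/625
5 5 4443/5000
6 6 8611/10000
7 7 8271/10000
8 8 1951/2500
DF(2y) is solved at step 2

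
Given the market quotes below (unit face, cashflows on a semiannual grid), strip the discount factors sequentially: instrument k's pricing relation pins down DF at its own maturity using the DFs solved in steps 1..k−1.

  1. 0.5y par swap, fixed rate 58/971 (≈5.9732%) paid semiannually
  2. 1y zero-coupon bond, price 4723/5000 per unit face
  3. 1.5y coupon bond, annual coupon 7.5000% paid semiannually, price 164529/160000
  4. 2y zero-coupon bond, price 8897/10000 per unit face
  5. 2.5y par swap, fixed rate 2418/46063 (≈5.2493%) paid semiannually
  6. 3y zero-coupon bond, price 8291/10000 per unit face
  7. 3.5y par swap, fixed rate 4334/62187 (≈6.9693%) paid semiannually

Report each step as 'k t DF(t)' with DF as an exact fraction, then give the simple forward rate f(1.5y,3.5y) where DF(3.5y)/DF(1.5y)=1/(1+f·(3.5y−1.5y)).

1 1/2 971/1000
2 1 4723/5000
3 3/2 9219/10000
4 2 8897/10000
5 5/2 8791/10000
6 3 8291/10000
7 7/2 7833/10000
f(1.5y,3.5y) = ((9219/10000)/(7833/10000) − 1)/(2) = 33/373 ≈ 8.8472%

step 1 [0.5y] swap r/2=29/971: DF=(1 − 29/971·(0))/(1+29/971) = 971/1000 ≈ 0.971000
step 2 [1y] zero: DF = P = 4723/5000 ≈ 0.944600
step 3 [1.5y] bond c/2=3/80: DF=(164529/160000 − 3/80·(0.971000+0.944600))/(1+3/80) = 9219/10000 ≈ 0.921900
step 4 [2y] zero: DF = P = 8897/10000 ≈ 0.889700
step 5 [2.5y] swap r/2=1209/46063: DF=(1 − 1209/46063·(0.971000+0.944600+0.921900+0.889700))/(1+1209/46063) = 8791/10000 ≈ 0.879100
step 6 [3y] zero: DF = P = 8291/10000 ≈ 0.829100
step 7 [3.5y] swap r/2=2167/62187: DF=(1 − 2167/62187·(0.971000+0.944600+0.921900+0.889700+0.879100+0.829100))/(1+2167/62187) = 7833/10000 ≈ 0.783300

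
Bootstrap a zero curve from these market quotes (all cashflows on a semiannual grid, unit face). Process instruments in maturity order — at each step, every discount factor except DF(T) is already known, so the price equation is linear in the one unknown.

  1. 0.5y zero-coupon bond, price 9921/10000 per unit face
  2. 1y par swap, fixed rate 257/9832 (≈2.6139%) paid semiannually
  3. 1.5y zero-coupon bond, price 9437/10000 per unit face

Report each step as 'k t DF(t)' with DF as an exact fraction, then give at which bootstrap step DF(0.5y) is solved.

step 1 [0.5y] zero: DF = P = 9921/10000 ≈ 0.992100
step 2 [1y] swap r/2=257/19664: DF=(1 − 257/19664·(0.992100))/(1+257/19664) = 9743/10000 ≈ 0.974300
step 3 [1.5y] zero: DF = P = 9437/10000 ≈ 0.943700

1 1/2 9921/10000
2 1 9743/10000
3 3/2 9437/10000
DF(0.5y) is solved at step 1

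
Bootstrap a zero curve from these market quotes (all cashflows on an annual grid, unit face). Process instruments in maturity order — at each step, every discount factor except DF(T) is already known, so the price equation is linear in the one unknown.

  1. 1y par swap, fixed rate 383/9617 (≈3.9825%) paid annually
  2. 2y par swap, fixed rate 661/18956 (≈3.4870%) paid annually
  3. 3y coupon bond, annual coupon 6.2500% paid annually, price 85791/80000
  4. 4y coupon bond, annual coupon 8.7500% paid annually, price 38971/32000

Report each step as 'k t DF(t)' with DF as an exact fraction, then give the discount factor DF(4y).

1 1 9617/10000
2 2 9339/10000
3 3 4489/5000
4 4 8951/10000
DF(4y) = 8951/10000 ≈ 0.895100

step 1 [1y] swap r/1=383/9617: DF=(1 − 383/9617·(0))/(1+383/9617) = 9617/10000 ≈ 0.961700
step 2 [2y] swap r/1=661/18956: DF=(1 − 661/18956·(0.961700))/(1+661/18956) = 9339/10000 ≈ 0.933900
step 3 [3y] bond c/1=1/16: DF=(85791/80000 − 1/16·(0.961700+0.933900))/(1+1/16) = 4489/5000 ≈ 0.897800
step 4 [4y] bond c/1=7/80: DF=(38971/32000 − 7/80·(0.961700+0.933900+0.897800))/(1+7/80) = 8951/10000 ≈ 0.895100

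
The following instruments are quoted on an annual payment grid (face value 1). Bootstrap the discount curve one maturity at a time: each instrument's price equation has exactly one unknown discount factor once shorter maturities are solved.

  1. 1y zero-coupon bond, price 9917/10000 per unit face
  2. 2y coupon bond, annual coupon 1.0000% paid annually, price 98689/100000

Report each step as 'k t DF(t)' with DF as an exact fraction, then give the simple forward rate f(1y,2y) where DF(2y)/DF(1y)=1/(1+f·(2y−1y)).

step 1 [1y] zero: DF = P = 9917/10000 ≈ 0.991700
step 2 [2y] bond c/1=1/100: DF=(98689/100000 − 1/100·(0.991700))/(1+1/100) = 9673/10000 ≈ 0.967300

1 1 9917/10000
2 2 9673/10000
f(1y,2y) = ((9917/10000)/(9673/10000) − 1)/(1) = 244/9673 ≈ 2.5225%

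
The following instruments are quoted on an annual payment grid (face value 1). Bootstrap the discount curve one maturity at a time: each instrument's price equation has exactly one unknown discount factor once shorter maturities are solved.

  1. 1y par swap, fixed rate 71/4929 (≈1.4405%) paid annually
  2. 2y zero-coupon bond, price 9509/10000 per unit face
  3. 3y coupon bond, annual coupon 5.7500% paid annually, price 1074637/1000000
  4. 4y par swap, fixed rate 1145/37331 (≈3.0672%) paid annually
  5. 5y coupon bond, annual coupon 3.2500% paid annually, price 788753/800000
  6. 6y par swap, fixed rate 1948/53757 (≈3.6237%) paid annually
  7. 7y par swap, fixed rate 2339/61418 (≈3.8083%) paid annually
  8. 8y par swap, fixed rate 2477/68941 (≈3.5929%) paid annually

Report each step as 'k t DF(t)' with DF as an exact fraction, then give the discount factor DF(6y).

step 1 [1y] swap r/1=71/4929: DF=(1 − 71/4929·(0))/(1+71/4929) = 4929/5000 ≈ 0.985800
step 2 [2y] zero: DF = P = 9509/10000 ≈ 0.950900
step 3 [3y] bond c/1=23/400: DF=(1074637/1000000 − 23/400·(0.985800+0.950900))/(1+23/400) = 9109/10000 ≈ 0.910900
step 4 [4y] swap r/1=1145/37331: DF=(1 − 1145/37331·(0.985800+0.950900+0.910900))/(1+1145/37331) = 1771/2000 ≈ 0.885500
step 5 [5y] bond c/1=13/400: DF=(788753/800000 − 13/400·(0.985800+0.950900+0.910900+0.885500))/(1+13/400) = 4187/5000 ≈ 0.837400
step 6 [6y] swap r/1=1948/53757: DF=(1 − 1948/53757·(0.985800+0.950900+0.910900+0.885500+0.837400))/(1+1948/53757) = 2013/2500 ≈ 0.805200
step 7 [7y] swap r/1=2339/61418: DF=(1 − 2339/61418·(0.985800+0.950900+0.910900+0.885500+0.837400+0.805200))/(1+2339/61418) = 7661/10000 ≈ 0.766100
step 8 [8y] swap r/1=2477/68941: DF=(1 − 2477/68941·(0.985800+0.950900+0.910900+0.885500+0.837400+0.805200+0.766100))/(1+2477/68941) = 7523/10000 ≈ 0.752300

1 1 4929/5000
2 2 9509/10000
3 3 9109/10000
4 4 1771/2000
5 5 4187/5000
6 6 2013/2500
7 7 7661/10000
8 8 7523/10000
DF(6y) = 2013/2500 ≈ 0.805200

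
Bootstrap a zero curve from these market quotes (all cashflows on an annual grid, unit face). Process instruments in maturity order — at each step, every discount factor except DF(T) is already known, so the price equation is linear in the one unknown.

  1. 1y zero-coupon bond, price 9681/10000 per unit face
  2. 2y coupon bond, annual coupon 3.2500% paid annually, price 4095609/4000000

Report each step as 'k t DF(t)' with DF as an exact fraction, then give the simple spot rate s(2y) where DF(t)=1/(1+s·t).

step 1 [1y] zero: DF = P = 9681/10000 ≈ 0.968100
step 2 [2y] bond c/1=13/400: DF=(4095609/4000000 − 13/400·(0.968100))/(1+13/400) = 2403/2500 ≈ 0.961200

1 1 9681/10000
2 2 2403/2500
s(2y) = (1/(2403/2500) − 1)/(2) = 97/4806 ≈ 2.0183%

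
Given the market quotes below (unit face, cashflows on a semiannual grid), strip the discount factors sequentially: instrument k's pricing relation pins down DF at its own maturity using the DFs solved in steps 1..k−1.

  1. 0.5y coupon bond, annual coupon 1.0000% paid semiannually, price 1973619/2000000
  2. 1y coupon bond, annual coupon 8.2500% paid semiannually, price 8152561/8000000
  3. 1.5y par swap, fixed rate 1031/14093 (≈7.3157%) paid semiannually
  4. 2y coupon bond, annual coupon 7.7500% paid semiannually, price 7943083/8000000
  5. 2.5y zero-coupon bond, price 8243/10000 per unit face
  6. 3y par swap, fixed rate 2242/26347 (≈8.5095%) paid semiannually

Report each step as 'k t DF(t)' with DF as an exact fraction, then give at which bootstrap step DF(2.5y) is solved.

1 1/2 9819/10000
2 1 4699/5000
3 3/2 8969/10000
4 2 8507/10000
5 5/2 8243/10000
6 3 3879/5000
DF(2.5y) is solved at step 5

step 1 [0.5y] bond c/2=1/200: DF=(1973619/2000000 − 1/200·(0))/(1+1/200) = 9819/10000 ≈ 0.981900
step 2 [1y] bond c/2=33/800: DF=(8152561/8000000 − 33/800·(0.981900))/(1+33/800) = 4699/5000 ≈ 0.939800
step 3 [1.5y] swap r/2=1031/28186: DF=(1 − 1031/28186·(0.981900+0.939800))/(1+1031/28186) = 8969/10000 ≈ 0.896900
step 4 [2y] bond c/2=31/800: DF=(7943083/8000000 − 31/800·(0.981900+0.939800+0.896900))/(1+31/800) = 8507/10000 ≈ 0.850700
step 5 [2.5y] zero: DF = P = 8243/10000 ≈ 0.824300
step 6 [3y] swap r/2=1121/26347: DF=(1 − 1121/26347·(0.981900+0.939800+0.896900+0.850700+0.824300))/(1+1121/26347) = 3879/5000 ≈ 0.775800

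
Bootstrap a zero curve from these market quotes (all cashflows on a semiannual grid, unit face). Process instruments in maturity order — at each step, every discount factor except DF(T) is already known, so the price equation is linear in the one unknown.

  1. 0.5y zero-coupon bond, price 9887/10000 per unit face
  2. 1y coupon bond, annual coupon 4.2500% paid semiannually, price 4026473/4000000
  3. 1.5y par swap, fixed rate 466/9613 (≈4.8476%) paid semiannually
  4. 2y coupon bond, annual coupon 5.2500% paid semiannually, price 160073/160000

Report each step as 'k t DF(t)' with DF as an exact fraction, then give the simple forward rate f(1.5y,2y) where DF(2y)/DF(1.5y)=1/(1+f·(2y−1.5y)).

step 1 [0.5y] zero: DF = P = 9887/10000 ≈ 0.988700
step 2 [1y] bond c/2=17/800: DF=(4026473/4000000 − 17/800·(0.988700))/(1+17/800) = 9651/10000 ≈ 0.965100
step 3 [1.5y] swap r/2=233/9613: DF=(1 − 233/9613·(0.988700+0.965100))/(1+233/9613) = 9301/10000 ≈ 0.930100
step 4 [2y] bond c/2=21/800: DF=(160073/160000 − 21/800·(0.988700+0.965100+0.930100))/(1+21/800) = 9011/10000 ≈ 0.901100

1 1/2 9887/10000
2 1 9651/10000
3 3/2 9301/10000
4 2 9011/10000
f(1.5y,2y) = ((9301/10000)/(9011/10000) − 1)/(1/2) = 580/9011 ≈ 6.4366%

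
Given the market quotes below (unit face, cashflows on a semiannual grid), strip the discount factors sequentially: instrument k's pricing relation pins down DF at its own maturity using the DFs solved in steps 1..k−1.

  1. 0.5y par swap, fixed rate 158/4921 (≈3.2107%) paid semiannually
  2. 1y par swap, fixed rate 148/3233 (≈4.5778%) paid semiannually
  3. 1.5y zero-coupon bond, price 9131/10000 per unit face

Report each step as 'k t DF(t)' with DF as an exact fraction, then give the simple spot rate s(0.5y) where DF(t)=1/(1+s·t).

step 1 [0.5y] swap r/2=79/4921: DF=(1 − 79/4921·(0))/(1+79/4921) = 4921/5000 ≈ 0.984200
step 2 [1y] swap r/2=74/3233: DF=(1 − 74/3233·(0.984200))/(1+74/3233) = 2389/2500 ≈ 0.955600
step 3 [1.5y] zero: DF = P = 9131/10000 ≈ 0.913100

1 1/2 4921/5000
2 1 2389/2500
3 3/2 9131/10000
s(0.5y) = (1/(4921/5000) − 1)/(1/2) = 158/4921 ≈ 3.2107%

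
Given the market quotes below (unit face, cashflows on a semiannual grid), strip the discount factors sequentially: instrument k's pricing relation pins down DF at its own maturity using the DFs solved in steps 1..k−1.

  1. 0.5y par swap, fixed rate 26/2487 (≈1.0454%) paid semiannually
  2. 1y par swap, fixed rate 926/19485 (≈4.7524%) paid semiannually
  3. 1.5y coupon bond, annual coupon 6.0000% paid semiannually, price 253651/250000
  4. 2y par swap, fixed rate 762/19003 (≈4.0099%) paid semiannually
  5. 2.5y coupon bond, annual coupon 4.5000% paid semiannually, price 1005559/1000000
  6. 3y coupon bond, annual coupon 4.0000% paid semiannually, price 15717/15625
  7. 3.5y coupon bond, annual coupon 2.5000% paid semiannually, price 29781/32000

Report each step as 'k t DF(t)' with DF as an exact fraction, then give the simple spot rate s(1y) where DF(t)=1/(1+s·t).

1 1/2 2487/2500
2 1 9537/10000
3 3/2 9283/10000
4 2 4619/5000
5 5/2 4499/5000
6 3 447/500
7 7/2 8501/10000
s(1y) = (1/(9537/10000) − 1)/(1) = 463/9537 ≈ 4.8548%

step 1 [0.5y] swap r/2=13/2487: DF=(1 − 13/2487·(0))/(1+13/2487) = 2487/2500 ≈ 0.994800
step 2 [1y] swap r/2=463/19485: DF=(1 − 463/19485·(0.994800))/(1+463/19485) = 9537/10000 ≈ 0.953700
step 3 [1.5y] bond c/2=3/100: DF=(253651/250000 − 3/100·(0.994800+0.953700))/(1+3/100) = 9283/10000 ≈ 0.928300
step 4 [2y] swap r/2=381/19003: DF=(1 − 381/19003·(0.994800+0.953700+0.928300))/(1+381/19003) = 4619/5000 ≈ 0.923800
step 5 [2.5y] bond c/2=9/400: DF=(1005559/1000000 − 9/400·(0.994800+0.953700+0.928300+0.923800))/(1+9/400) = 4499/5000 ≈ 0.899800
step 6 [3y] bond c/2=1/50: DF=(15717/15625 − 1/50·(0.994800+0.953700+0.928300+0.923800+0.899800))/(1+1/50) = 447/500 ≈ 0.894000
step 7 [3.5y] bond c/2=1/80: DF=(29781/32000 − 1/80·(0.994800+0.953700+0.928300+0.923800+0.899800+0.894000))/(1+1/80) = 8501/10000 ≈ 0.850100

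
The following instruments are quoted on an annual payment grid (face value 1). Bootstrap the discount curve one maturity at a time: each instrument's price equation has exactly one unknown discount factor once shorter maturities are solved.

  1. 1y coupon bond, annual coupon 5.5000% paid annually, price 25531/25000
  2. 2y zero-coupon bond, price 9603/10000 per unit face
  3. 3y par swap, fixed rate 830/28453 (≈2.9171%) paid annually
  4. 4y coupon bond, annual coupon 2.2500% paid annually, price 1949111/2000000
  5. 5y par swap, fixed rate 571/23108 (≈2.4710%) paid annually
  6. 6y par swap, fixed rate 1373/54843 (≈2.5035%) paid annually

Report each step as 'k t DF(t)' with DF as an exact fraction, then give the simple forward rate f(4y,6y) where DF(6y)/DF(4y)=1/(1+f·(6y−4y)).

step 1 [1y] bond c/1=11/200: DF=(25531/25000 − 11/200·(0))/(1+11/200) = 121/125 ≈ 0.968000
step 2 [2y] zero: DF = P = 9603/10000 ≈ 0.960300
step 3 [3y] swap r/1=830/28453: DF=(1 − 830/28453·(0.968000+0.960300))/(1+830/28453) = 917/1000 ≈ 0.917000
step 4 [4y] bond c/1=9/400: DF=(1949111/2000000 − 9/400·(0.968000+0.960300+0.917000))/(1+9/400) = 1781/2000 ≈ 0.890500
step 5 [5y] swap r/1=571/23108: DF=(1 − 571/23108·(0.968000+0.960300+0.917000+0.890500))/(1+571/23108) = 4429/5000 ≈ 0.885800
step 6 [6y] swap r/1=1373/54843: DF=(1 − 1373/54843·(0.968000+0.960300+0.917000+0.890500+0.885800))/(1+1373/54843) = 8627/10000 ≈ 0.862700

1 1 121/125
2 2 9603/10000
3 3 917/1000
4 4 1781/2000
5 5 4429/5000
6 6 8627/10000
f(4y,6y) = ((1781/2000)/(8627/10000) − 1)/(2) = 139/8627 ≈ 1.6112%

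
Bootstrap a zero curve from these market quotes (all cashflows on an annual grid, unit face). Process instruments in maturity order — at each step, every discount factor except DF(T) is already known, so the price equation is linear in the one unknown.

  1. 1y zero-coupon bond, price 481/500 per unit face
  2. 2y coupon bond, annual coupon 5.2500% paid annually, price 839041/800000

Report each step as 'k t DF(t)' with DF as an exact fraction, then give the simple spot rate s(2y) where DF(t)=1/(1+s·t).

step 1 [1y] zero: DF = P = 481/500 ≈ 0.962000
step 2 [2y] bond c/1=21/400: DF=(839041/800000 − 21/400·(0.962000))/(1+21/400) = 1897/2000 ≈ 0.948500

1 1 481/500
2 2 1897/2000
s(2y) = (1/(1897/2000) − 1)/(2) = 103/3794 ≈ 2.7148%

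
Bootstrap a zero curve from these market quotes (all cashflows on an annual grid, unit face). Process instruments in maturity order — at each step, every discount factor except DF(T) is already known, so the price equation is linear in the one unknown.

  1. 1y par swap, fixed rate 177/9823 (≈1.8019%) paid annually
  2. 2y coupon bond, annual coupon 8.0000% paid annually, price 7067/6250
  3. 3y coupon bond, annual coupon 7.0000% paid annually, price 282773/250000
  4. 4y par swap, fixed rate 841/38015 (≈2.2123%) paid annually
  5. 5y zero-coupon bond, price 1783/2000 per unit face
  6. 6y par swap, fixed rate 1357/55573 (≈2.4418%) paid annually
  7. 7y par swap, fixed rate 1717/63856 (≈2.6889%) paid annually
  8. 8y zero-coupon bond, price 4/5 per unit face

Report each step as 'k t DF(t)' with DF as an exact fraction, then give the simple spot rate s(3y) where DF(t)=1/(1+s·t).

1 1 9823/10000
2 2 4871/5000
3 3 9291/10000
4 4 9159/10000
5 5 1783/2000
6 6 8643/10000
7 7 8283/10000
8 8 4/5
s(3y) = (1/(9291/10000) − 1)/(3) = 709/27873 ≈ 2.5437%

step 1 [1y] swap r/1=177/9823: DF=(1 − 177/9823·(0))/(1+177/9823) = 9823/10000 ≈ 0.982300
step 2 [2y] bond c/1=2/25: DF=(7067/6250 − 2/25·(0.982300))/(1+2/25) = 4871/5000 ≈ 0.974200
step 3 [3y] bond c/1=7/100: DF=(282773/250000 − 7/100·(0.982300+0.974200))/(1+7/100) = 9291/10000 ≈ 0.929100
step 4 [4y] swap r/1=841/38015: DF=(1 − 841/38015·(0.982300+0.974200+0.929100))/(1+841/38015) = 9159/10000 ≈ 0.915900
step 5 [5y] zero: DF = P = 1783/2000 ≈ 0.891500
step 6 [6y] swap r/1=1357/55573: DF=(1 − 1357/55573·(0.982300+0.974200+0.929100+0.915900+0.891500))/(1+1357/55573) = 8643/10000 ≈ 0.864300
step 7 [7y] swap r/1=1717/63856: DF=(1 − 1717/63856·(0.982300+0.974200+0.929100+0.915900+0.891500+0.864300))/(1+1717/63856) = 8283/10000 ≈ 0.828300
step 8 [8y] zero: DF = P = 4/5 ≈ 0.800000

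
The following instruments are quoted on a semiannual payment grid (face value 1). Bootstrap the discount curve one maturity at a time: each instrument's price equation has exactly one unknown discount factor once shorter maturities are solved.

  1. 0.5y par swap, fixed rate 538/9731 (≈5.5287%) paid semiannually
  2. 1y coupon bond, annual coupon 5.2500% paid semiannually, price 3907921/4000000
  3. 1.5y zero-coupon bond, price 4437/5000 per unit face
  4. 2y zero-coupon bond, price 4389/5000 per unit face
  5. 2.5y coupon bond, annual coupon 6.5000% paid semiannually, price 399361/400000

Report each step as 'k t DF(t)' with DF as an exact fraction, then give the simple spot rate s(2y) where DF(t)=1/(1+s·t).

1 1/2 9731/10000
2 1 9271/10000
3 3/2 4437/5000
4 2 4389/5000
5 5/2 2129/2500
s(2y) = (1/(4389/5000) − 1)/(2) = 611/8778 ≈ 6.9606%

step 1 [0.5y] swap r/2=269/9731: DF=(1 − 269/9731·(0))/(1+269/9731) = 9731/10000 ≈ 0.973100
step 2 [1y] bond c/2=21/800: DF=(3907921/4000000 − 21/800·(0.973100))/(1+21/800) = 9271/10000 ≈ 0.927100
step 3 [1.5y] zero: DF = P = 4437/5000 ≈ 0.887400
step 4 [2y] zero: DF = P = 4389/5000 ≈ 0.877800
step 5 [2.5y] bond c/2=13/400: DF=(399361/400000 − 13/400·(0.973100+0.927100+0.887400+0.877800))/(1+13/400) = 2129/2500 ≈ 0.851600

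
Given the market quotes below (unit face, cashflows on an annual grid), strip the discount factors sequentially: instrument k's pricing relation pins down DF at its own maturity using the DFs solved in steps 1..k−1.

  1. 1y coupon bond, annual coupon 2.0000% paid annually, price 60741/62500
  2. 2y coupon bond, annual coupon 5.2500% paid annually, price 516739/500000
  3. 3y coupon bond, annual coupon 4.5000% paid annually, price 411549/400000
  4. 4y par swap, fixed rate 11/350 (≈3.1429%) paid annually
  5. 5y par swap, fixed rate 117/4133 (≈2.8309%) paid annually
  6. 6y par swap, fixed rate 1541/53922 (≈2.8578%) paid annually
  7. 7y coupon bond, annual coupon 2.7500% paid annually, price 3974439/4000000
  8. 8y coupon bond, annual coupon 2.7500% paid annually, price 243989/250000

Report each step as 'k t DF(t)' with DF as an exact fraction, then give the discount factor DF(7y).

1 1 1191/1250
2 2 584/625
3 3 9033/10000
4 4 1769/2000
5 5 8713/10000
6 6 8459/10000
7 7 8227/10000
8 8 1567/2000
DF(7y) = 8227/10000 ≈ 0.822700

step 1 [1y] bond c/1=1/50: DF=(60741/62500 − 1/50·(0))/(1+1/50) = 1191/1250 ≈ 0.952800
step 2 [2y] bond c/1=21/400: DF=(516739/500000 − 21/400·(0.952800))/(1+21/400) = 584/625 ≈ 0.934400
step 3 [3y] bond c/1=9/200: DF=(411549/400000 − 9/200·(0.952800+0.934400))/(1+9/200) = 9033/10000 ≈ 0.903300
step 4 [4y] swap r/1=11/350: DF=(1 − 11/350·(0.952800+0.934400+0.903300))/(1+11/350) = 1769/2000 ≈ 0.884500
step 5 [5y] swap r/1=117/4133: DF=(1 − 117/4133·(0.952800+0.934400+0.903300+0.884500))/(1+117/4133) = 8713/10000 ≈ 0.871300
step 6 [6y] swap r/1=1541/53922: DF=(1 − 1541/53922·(0.952800+0.934400+0.903300+0.884500+0.871300))/(1+1541/53922) = 8459/10000 ≈ 0.845900
step 7 [7y] bond c/1=11/400: DF=(3974439/4000000 − 11/400·(0.952800+0.934400+0.903300+0.884500+0.871300+0.845900))/(1+11/400) = 8227/10000 ≈ 0.822700
step 8 [8y] bond c/1=11/400: DF=(243989/250000 − 11/400·(0.952800+0.934400+0.903300+0.884500+0.871300+0.845900+0.822700))/(1+11/400) = 1567/2000 ≈ 0.783500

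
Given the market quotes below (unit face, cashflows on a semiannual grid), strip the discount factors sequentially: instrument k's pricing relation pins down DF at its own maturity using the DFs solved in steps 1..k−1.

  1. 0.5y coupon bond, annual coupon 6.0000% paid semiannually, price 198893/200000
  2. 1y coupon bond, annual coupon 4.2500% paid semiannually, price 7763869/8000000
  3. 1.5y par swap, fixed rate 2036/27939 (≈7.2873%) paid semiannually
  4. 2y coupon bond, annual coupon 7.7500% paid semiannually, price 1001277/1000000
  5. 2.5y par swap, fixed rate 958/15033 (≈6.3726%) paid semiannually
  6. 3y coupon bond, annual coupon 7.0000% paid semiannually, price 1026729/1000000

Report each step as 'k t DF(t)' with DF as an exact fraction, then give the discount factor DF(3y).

1 1/2 1931/2000
2 1 4651/5000
3 3/2 4491/5000
4 2 8597/10000
5 5/2 8563/10000
6 3 1679/2000
DF(3y) = 1679/2000 ≈ 0.839500

step 1 [0.5y] bond c/2=3/100: DF=(198893/200000 − 3/100·(0))/(1+3/100) = 1931/2000 ≈ 0.965500
step 2 [1y] bond c/2=17/800: DF=(7763869/8000000 − 17/800·(0.965500))/(1+17/800) = 4651/5000 ≈ 0.930200
step 3 [1.5y] swap r/2=1018/27939: DF=(1 − 1018/27939·(0.965500+0.930200))/(1+1018/27939) = 4491/5000 ≈ 0.898200
step 4 [2y] bond c/2=31/800: DF=(1001277/1000000 − 31/800·(0.965500+0.930200+0.898200))/(1+31/800) = 8597/10000 ≈ 0.859700
step 5 [2.5y] swap r/2=479/15033: DF=(1 − 479/15033·(0.965500+0.930200+0.898200+0.859700))/(1+479/15033) = 8563/10000 ≈ 0.856300
step 6 [3y] bond c/2=7/200: DF=(1026729/1000000 − 7/200·(0.965500+0.930200+0.898200+0.859700+0.856300))/(1+7/200) = 1679/2000 ≈ 0.839500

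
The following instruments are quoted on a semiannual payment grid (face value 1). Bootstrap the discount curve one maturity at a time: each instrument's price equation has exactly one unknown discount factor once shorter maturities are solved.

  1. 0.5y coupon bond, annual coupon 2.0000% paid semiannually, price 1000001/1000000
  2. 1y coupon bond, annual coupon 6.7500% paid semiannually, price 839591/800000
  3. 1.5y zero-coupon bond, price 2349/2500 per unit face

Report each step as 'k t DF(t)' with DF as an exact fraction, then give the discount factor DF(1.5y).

1 1/2 9901/10000
2 1 9829/10000
3 3/2 2349/2500
DF(1.5y) = 2349/2500 ≈ 0.939600

step 1 [0.5y] bond c/2=1/100: DF=(1000001/1000000 − 1/100·(0))/(1+1/100) = 9901/10000 ≈ 0.990100
step 2 [1y] bond c/2=27/800: DF=(839591/800000 − 27/800·(0.990100))/(1+27/800) = 9829/10000 ≈ 0.982900
step 3 [1.5y] zero: DF = P = 2349/2500 ≈ 0.939600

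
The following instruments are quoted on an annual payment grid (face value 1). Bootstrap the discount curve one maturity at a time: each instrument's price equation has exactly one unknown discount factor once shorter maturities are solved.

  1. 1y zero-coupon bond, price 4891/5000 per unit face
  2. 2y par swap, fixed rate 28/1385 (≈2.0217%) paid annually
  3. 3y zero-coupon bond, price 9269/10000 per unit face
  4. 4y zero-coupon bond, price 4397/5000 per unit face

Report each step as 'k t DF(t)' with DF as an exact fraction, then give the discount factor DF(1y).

1 1 4891/5000
2 2 1201/1250
3 3 9269/10000
4 4 4397/5000
DF(1y) = 4891/5000 ≈ 0.978200

step 1 [1y] zero: DF = P = 4891/5000 ≈ 0.978200
step 2 [2y] swap r/1=28/1385: DF=(1 − 28/1385·(0.978200))/(1+28/1385) = 1201/1250 ≈ 0.960800
step 3 [3y] zero: DF = P = 9269/10000 ≈ 0.926900
step 4 [4y] zero: DF = P = 4397/5000 ≈ 0.879400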